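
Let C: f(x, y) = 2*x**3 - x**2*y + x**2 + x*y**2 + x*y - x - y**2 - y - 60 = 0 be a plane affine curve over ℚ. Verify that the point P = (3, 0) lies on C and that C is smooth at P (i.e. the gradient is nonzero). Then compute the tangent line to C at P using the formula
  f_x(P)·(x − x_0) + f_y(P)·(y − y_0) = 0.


Tangent line at P: 59*x - 7*y - 177 = 0.

Step 1: f(3, 0) = 0, so P lies on C.
Step 2: partial derivatives
  f_x(x, y) = 6*x**2 - 2*x*y + 2*x + y**2 + y - 1, f_y(x, y) = -x**2 + 2*x*y + x - 2*y - 1.
  f_x(P) = 59, f_y(P) = -7 (gradient nonzero, so P is smooth).
Step 3: tangent line at P: 59·(x − 3) + -7·(y − 0) = 0.
Expanding: 59*x - 7*y - 177 = 0.


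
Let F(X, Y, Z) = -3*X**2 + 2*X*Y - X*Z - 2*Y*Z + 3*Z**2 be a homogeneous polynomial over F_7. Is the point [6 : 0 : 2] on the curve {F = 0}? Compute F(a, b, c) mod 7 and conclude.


F(6,0,2) ≡ 4 (mod 7); P is NOT on the curve.

Evaluate F(6, 0, 2) term-by-term (mod 7).
  -3*X**2 ↦ -3·36·1·1 = -108
  2*X*Y ↦ 2·6·0·1 = 0
  -X*Z ↦ -1·6·1·2 = -12
  -2*Y*Z ↦ -2·1·0·2 = 0
  3*Z**2 ↦ 3·1·1·4 = 12
Sum: F(6, 0, 2) = (-108) + (0) + (-12) + (0) + (12) = -108.
Reducing mod 7: -108 ≡ 4 (mod 7).
Since F(a, b, c) ≡ 4 ≠ 0 (mod 7), P does NOT lie on the curve.


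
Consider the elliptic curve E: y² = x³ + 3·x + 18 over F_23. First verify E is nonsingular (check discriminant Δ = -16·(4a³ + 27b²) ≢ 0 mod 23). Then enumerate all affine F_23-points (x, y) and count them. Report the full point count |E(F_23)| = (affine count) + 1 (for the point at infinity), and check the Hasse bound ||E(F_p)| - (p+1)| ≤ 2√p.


Affine points = {(0, 8), (0, 15), (2, 3), (2, 20), (3, 10), (3, 13), (4, 5), (4, 18), (8, 5), (8, 18), (10, 6), (10, 17), (11, 5), (11, 18), (13, 0), (18, 4), (18, 19), (21, 2), (21, 21)}; affine count = 19; |E(F_23)| = 20.

Discriminant check: Δ ∝ 4a³ + 27b² = 4·3³ + 27·18² = 4·27 + 27·324 ≡ 1 (mod 23). Nonzero ⇒ E is nonsingular.
For each x ∈ F_23, compute rhs = x³ + 3·x + 18 mod 23, then count y ∈ F_23 with y² ≡ rhs.
  x = 0: rhs = 18, matching y values: 8, 15 (2 points).
  x = 1: rhs = 22, matching y values: none (0 points).
  x = 2: rhs = 9, matching y values: 3, 20 (2 points).
  x = 3: rhs = 8, matching y values: 10, 13 (2 points).
  x = 4: rhs = 2, matching y values: 5, 18 (2 points).
  x = 5: rhs = 20, matching y values: none (0 points).
  x = 6: rhs = 22, matching y values: none (0 points).
  x = 7: rhs = 14, matching y values: none (0 points).
  x = 8: rhs = 2, matching y values: 5, 18 (2 points).
  x = 9: rhs = 15, matching y values: none (0 points).
  x = 10: rhs = 13, matching y values: 6, 17 (2 points).
  x = 11: rhs = 2, matching y values: 5, 18 (2 points).
  x = 12: rhs = 11, matching y values: none (0 points).
  x = 13: rhs = 0, matching y values: 0 (1 points).
  x = 14: rhs = 21, matching y values: none (0 points).
  x = 15: rhs = 11, matching y values: none (0 points).
  x = 16: rhs = 22, matching y values: none (0 points).
  x = 17: rhs = 14, matching y values: none (0 points).
  x = 18: rhs = 16, matching y values: 4, 19 (2 points).
  x = 19: rhs = 11, matching y values: none (0 points).
  x = 20: rhs = 5, matching y values: none (0 points).
  x = 21: rhs = 4, matching y values: 2, 21 (2 points).
  x = 22: rhs = 14, matching y values: none (0 points).
Total affine count: 19.
Full point count |E(F_23)| = 19 + 1 = 20.
Hasse bound: |20 − (23+1)| = |-4| = 4 ≤ 2√23 ≈ 9.5917 ✓.


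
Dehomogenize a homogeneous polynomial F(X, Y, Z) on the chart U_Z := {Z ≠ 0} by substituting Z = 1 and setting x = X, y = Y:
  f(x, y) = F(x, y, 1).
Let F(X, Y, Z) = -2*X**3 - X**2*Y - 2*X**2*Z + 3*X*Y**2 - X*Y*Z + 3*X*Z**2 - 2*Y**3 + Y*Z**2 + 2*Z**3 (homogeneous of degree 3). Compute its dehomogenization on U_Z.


f(x, y) = -2*x**3 - x**2*y - 2*x**2 + 3*x*y**2 - x*y + 3*x - 2*y**3 + y + 2

On U_Z we set Z = 1. Each monomial c·X^i·Y^j·Z^k in F becomes c·x^i·y^j·1^k = c·x^i·y^j.
Substituting Z = 1: F(X, Y, 1) = -2*x**3 - x**2*y - 2*x**2 + 3*x*y**2 - x*y + 3*x - 2*y**3 + y + 2.
Note: deg(f) ≤ deg(F) = 3; strict inequality happens when F is divisible by Z (lost terms).


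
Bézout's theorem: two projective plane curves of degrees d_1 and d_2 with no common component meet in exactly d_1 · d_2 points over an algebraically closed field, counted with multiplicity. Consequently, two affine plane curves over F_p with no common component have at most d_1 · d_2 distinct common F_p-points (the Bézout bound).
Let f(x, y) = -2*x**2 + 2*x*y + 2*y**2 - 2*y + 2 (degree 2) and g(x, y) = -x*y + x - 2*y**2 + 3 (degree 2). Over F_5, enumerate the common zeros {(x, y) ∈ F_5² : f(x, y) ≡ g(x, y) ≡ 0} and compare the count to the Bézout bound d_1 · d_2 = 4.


Common zeros: ∅; count = 0; Bézout bound = 4.

deg(f) = 2, deg(g) = 2, so Bézout bound = 4.
Scan x ∈ F_5. For each x, list the y ∈ F_5 with f(x, y) ≡ 0 and those with g(x, y) ≡ 0 (mod 5); the common zeros in that column are the intersection.
  x = 0: f ≡ 0 at y ∈ ∅; g ≡ 0 at y ∈ {2, 3}; common: ∅.
  x = 1: f ≡ 0 at y ∈ {0}; g ≡ 0 at y ∈ ∅; common: ∅.
  x = 2: f ≡ 0 at y ∈ ∅; g ≡ 0 at y ∈ {0, 4}; common: ∅.
  x = 3: f ≡ 0 at y ∈ {1, 2}; g ≡ 0 at y ∈ ∅; common: ∅.
  x = 4: f ≡ 0 at y ∈ {0, 2}; g ≡ 0 at y ∈ ∅; common: ∅.
Collecting: common zeros = ∅, so the count is 0.
Comparison with the Bézout bound: 0 ≤ 4 = deg(f)·deg(g), as expected for curves with no common component (the affine F_5-count falls short of the bound because intersections may lie at infinity, over extension fields, or carry multiplicity).


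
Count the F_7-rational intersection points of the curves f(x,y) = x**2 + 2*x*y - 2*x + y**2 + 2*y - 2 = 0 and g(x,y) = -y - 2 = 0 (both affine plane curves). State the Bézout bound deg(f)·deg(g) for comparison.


Common zeros: {(1, 5), (5, 5)}; count = 2; Bézout bound = 2.

deg(f) = 2, deg(g) = 1, so Bézout bound = 2.
Scan x ∈ F_7. For each x, list the y ∈ F_7 with f(x, y) ≡ 0 and those with g(x, y) ≡ 0 (mod 7); the common zeros in that column are the intersection.
  x = 0: f ≡ 0 at y ∈ ∅; g ≡ 0 at y ∈ {5}; common: ∅.
  x = 1: f ≡ 0 at y ∈ {5}; g ≡ 0 at y ∈ {5}; common: {5}.
  x = 2: f ≡ 0 at y ∈ {2, 6}; g ≡ 0 at y ∈ {5}; common: ∅.
  x = 3: f ≡ 0 at y ∈ {2, 4}; g ≡ 0 at y ∈ {5}; common: ∅.
  x = 4: f ≡ 0 at y ∈ ∅; g ≡ 0 at y ∈ {5}; common: ∅.
  x = 5: f ≡ 0 at y ∈ {4, 5}; g ≡ 0 at y ∈ {5}; common: {5}.
  x = 6: f ≡ 0 at y ∈ ∅; g ≡ 0 at y ∈ {5}; common: ∅.
Collecting: common zeros = {(1, 5), (5, 5)}, so the count is 2.
Comparison with the Bézout bound: 2 ≤ 2 = deg(f)·deg(g), as expected for curves with no common component (the bound is attained).


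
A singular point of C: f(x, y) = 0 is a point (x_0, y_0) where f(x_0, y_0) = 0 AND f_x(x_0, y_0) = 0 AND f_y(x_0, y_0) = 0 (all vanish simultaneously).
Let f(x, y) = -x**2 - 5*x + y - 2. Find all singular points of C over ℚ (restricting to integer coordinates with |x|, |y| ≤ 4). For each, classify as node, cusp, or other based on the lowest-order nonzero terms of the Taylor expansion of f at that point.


No singular points in the scanned grid; C is smooth there.

Compute partial derivatives:
  f_x = -2*x - 5.
  f_y = 1.
f_y = 1 is a nonzero constant, so f_y never vanishes: no point (x, y) can satisfy f = f_x = f_y = 0. In particular no (x, y) ∈ {−4, ..., 4}² is singular; the curve is smooth.


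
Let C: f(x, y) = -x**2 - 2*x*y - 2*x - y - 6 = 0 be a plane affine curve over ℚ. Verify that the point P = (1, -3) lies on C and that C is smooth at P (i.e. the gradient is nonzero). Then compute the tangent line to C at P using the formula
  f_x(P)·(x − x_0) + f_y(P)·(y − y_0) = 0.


Tangent line at P: 2*x - 3*y - 11 = 0.

Step 1: f(1, -3) = 0, so P lies on C.
Step 2: partial derivatives
  f_x(x, y) = -2*x - 2*y - 2, f_y(x, y) = -2*x - 1.
  f_x(P) = 2, f_y(P) = -3 (gradient nonzero, so P is smooth).
Step 3: tangent line at P: 2·(x − 1) + -3·(y − -3) = 0.
Expanding: 2*x - 3*y - 11 = 0.


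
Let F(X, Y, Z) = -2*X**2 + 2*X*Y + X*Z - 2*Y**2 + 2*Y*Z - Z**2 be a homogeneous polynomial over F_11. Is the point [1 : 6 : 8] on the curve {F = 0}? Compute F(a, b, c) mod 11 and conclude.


F(1,6,8) ≡ 0 (mod 11); P is on the curve.

Evaluate F(1, 6, 8) term-by-term (mod 11).
  -2*X**2 ↦ -2·1·1·1 = -2
  2*X*Y ↦ 2·1·6·1 = 12
  X*Z ↦ 1·1·1·8 = 8
  -2*Y**2 ↦ -2·1·36·1 = -72
  2*Y*Z ↦ 2·1·6·8 = 96
  -Z**2 ↦ -1·1·1·64 = -64
Sum: F(1, 6, 8) = (-2) + (12) + (8) + (-72) + (96) + (-64) = -22.
Reducing mod 11: -22 ≡ 0 (mod 11).
Since F(a, b, c) ≡ 0 (mod 11), P lies on the curve.


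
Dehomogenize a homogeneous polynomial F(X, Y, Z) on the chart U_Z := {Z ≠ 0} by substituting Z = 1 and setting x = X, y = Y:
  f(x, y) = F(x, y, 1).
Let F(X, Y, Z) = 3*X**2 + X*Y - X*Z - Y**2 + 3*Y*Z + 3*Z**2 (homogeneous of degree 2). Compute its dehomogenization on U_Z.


f(x, y) = 3*x**2 + x*y - x - y**2 + 3*y + 3

On U_Z we set Z = 1. Each monomial c·X^i·Y^j·Z^k in F becomes c·x^i·y^j·1^k = c·x^i·y^j.
Substituting Z = 1: F(X, Y, 1) = 3*x**2 + x*y - x - y**2 + 3*y + 3.
Note: deg(f) ≤ deg(F) = 2; strict inequality happens when F is divisible by Z (lost terms).


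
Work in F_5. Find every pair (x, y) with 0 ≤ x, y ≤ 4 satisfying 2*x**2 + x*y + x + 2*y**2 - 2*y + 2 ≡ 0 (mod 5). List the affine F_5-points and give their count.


Affine F_5-points: {(1, 0), (1, 3), (2, 2), (2, 3), (4, 2)}; count = 5.

For each of the 25 pairs (x, y) ∈ F_5², evaluate f(x, y) mod 5. Record the zeros.
  x = 0: [0↦2, 1↦2, 2↦1, 3↦4, 4↦1]  zeros at y ∈ ∅
  x = 1: [0↦0, 1↦1, 2↦1, 3↦0, 4↦3]  zeros at y ∈ {0, 3}
  x = 2: [0↦2, 1↦4, 2↦0, 3↦0, 4↦4]  zeros at y ∈ {2, 3}
  x = 3: [0↦3, 1↦1, 2↦3, 3↦4, 4↦4]  zeros at y ∈ ∅
  x = 4: [0↦3, 1↦2, 2↦0, 3↦2, 4↦3]  zeros at y ∈ {2}
Collecting zeros: affine points = {(1, 0), (1, 3), (2, 2), (2, 3), (4, 2)}.
Total count |C(F_5)_aff| = 5.


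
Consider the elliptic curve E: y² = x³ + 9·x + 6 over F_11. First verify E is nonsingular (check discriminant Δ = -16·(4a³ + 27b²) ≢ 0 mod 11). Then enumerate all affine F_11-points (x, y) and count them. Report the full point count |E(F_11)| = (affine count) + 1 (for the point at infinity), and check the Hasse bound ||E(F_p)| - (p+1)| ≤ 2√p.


Affine points = {(1, 4), (1, 7), (3, 4), (3, 7), (5, 0), (6, 1), (6, 10), (7, 4), (7, 7)}; affine count = 9; |E(F_11)| = 10.

Discriminant check: Δ ∝ 4a³ + 27b² = 4·9³ + 27·6² = 4·729 + 27·36 ≡ 5 (mod 11). Nonzero ⇒ E is nonsingular.
For each x ∈ F_11, compute rhs = x³ + 9·x + 6 mod 11, then count y ∈ F_11 with y² ≡ rhs.
  x = 0: rhs = 6, matching y values: none (0 points).
  x = 1: rhs = 5, matching y values: 4, 7 (2 points).
  x = 2: rhs = 10, matching y values: none (0 points).
  x = 3: rhs = 5, matching y values: 4, 7 (2 points).
  x = 4: rhs = 7, matching y values: none (0 points).
  x = 5: rhs = 0, matching y values: 0 (1 points).
  x = 6: rhs = 1, matching y values: 1, 10 (2 points).
  x = 7: rhs = 5, matching y values: 4, 7 (2 points).
  x = 8: rhs = 7, matching y values: none (0 points).
  x = 9: rhs = 2, matching y values: none (0 points).
  x = 10: rhs = 7, matching y values: none (0 points).
Total affine count: 9.
Full point count |E(F_11)| = 9 + 1 = 10.
Hasse bound: |10 − (11+1)| = |-2| = 2 ≤ 2√11 ≈ 6.6332 ✓.


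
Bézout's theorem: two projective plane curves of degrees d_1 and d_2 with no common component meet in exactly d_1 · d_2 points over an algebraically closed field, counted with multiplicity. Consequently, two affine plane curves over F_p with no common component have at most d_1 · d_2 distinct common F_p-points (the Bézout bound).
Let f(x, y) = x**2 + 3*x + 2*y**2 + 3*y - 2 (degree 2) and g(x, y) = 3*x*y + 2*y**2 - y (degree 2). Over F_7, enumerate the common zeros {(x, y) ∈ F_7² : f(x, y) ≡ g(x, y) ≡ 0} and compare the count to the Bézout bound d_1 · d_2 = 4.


Common zeros: {(0, 4), (4, 5)}; count = 2; Bézout bound = 4.

deg(f) = 2, deg(g) = 2, so Bézout bound = 4.
Scan x ∈ F_7. For each x, list the y ∈ F_7 with f(x, y) ≡ 0 and those with g(x, y) ≡ 0 (mod 7); the common zeros in that column are the intersection.
  x = 0: f ≡ 0 at y ∈ {4, 5}; g ≡ 0 at y ∈ {0, 4}; common: {4}.
  x = 1: f ≡ 0 at y ∈ {1}; g ≡ 0 at y ∈ {0, 6}; common: ∅.
  x = 2: f ≡ 0 at y ∈ {3, 6}; g ≡ 0 at y ∈ {0, 1}; common: ∅.
  x = 3: f ≡ 0 at y ∈ {1}; g ≡ 0 at y ∈ {0, 3}; common: ∅.
  x = 4: f ≡ 0 at y ∈ {4, 5}; g ≡ 0 at y ∈ {0, 5}; common: {5}.
  x = 5: f ≡ 0 at y ∈ ∅; g ≡ 0 at y ∈ {0}; common: ∅.
  x = 6: f ≡ 0 at y ∈ ∅; g ≡ 0 at y ∈ {0, 2}; common: ∅.
Collecting: common zeros = {(0, 4), (4, 5)}, so the count is 2.
Comparison with the Bézout bound: 2 ≤ 4 = deg(f)·deg(g), as expected for curves with no common component (the affine F_7-count falls short of the bound because intersections may lie at infinity, over extension fields, or carry multiplicity).


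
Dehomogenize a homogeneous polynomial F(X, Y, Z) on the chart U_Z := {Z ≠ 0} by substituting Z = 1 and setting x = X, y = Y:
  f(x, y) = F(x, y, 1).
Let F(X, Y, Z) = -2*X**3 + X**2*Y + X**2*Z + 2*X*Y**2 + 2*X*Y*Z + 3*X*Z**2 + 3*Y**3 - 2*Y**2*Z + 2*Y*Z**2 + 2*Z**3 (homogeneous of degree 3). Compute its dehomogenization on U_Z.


f(x, y) = -2*x**3 + x**2*y + x**2 + 2*x*y**2 + 2*x*y + 3*x + 3*y**3 - 2*y**2 + 2*y + 2

On U_Z we set Z = 1. Each monomial c·X^i·Y^j·Z^k in F becomes c·x^i·y^j·1^k = c·x^i·y^j.
Substituting Z = 1: F(X, Y, 1) = -2*x**3 + x**2*y + x**2 + 2*x*y**2 + 2*x*y + 3*x + 3*y**3 - 2*y**2 + 2*y + 2.
Note: deg(f) ≤ deg(F) = 3; strict inequality happens when F is divisible by Z (lost terms).


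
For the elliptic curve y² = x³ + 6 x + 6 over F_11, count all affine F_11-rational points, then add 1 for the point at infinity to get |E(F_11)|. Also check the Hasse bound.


Affine points = {(2, 2), (2, 9), (6, 4), (6, 7), (8, 4), (8, 7)}; affine count = 6; |E(F_11)| = 7.

Discriminant check: Δ ∝ 4a³ + 27b² = 4·6³ + 27·6² = 4·216 + 27·36 ≡ 10 (mod 11). Nonzero ⇒ E is nonsingular.
For each x ∈ F_11, compute rhs = x³ + 6·x + 6 mod 11, then count y ∈ F_11 with y² ≡ rhs.
  x = 0: rhs = 6, matching y values: none (0 points).
  x = 1: rhs = 2, matching y values: none (0 points).
  x = 2: rhs = 4, matching y values: 2, 9 (2 points).
  x = 3: rhs = 7, matching y values: none (0 points).
  x = 4: rhs = 6, matching y values: none (0 points).
  x = 5: rhs = 7, matching y values: none (0 points).
  x = 6: rhs = 5, matching y values: 4, 7 (2 points).
  x = 7: rhs = 6, matching y values: none (0 points).
  x = 8: rhs = 5, matching y values: 4, 7 (2 points).
  x = 9: rhs = 8, matching y values: none (0 points).
  x = 10: rhs = 10, matching y values: none (0 points).
Total affine count: 6.
Full point count |E(F_11)| = 6 + 1 = 7.
Hasse bound: |7 − (11+1)| = |-5| = 5 ≤ 2√11 ≈ 6.6332 ✓.


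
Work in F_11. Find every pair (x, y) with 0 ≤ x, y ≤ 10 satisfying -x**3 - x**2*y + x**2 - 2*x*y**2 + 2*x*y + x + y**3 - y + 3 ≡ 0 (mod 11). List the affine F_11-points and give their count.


Affine F_11-points: {(2, 3), (5, 5), (6, 8), (8, 4), (8, 5), (8, 7), (9, 6)}; count = 7.

For each of the 121 pairs (x, y) ∈ F_11², evaluate f(x, y) mod 11. Record the zeros.
  x = 0: [0↦3, 1↦3, 2↦9, 3↦5, 4↦8, 5↦2, 6↦4, 7↦9, 8↦1, 9↦8, 10↦3]  zeros at y ∈ ∅
  x = 1: [0↦4, 1↦3, 2↦4, 3↦2, 4↦3, 5↦2, 6↦5, 7↦7, 8↦3, 9↦10, 10↦1]  zeros at y ∈ ∅
  x = 2: [0↦1, 1↦8, 2↦2, 3↦0, 4↦8, 5↦10, 6↦1, 7↦9, 8↦7, 9↦1, 10↦8]  zeros at y ∈ {3}
  x = 3: [0↦10, 1↦1, 2↦8, 3↦4, 4↦6, 5↦9, 6↦8, 7↦9, 8↦7, 9↦8, 10↦7]  zeros at y ∈ ∅
  x = 4: [0↦3, 1↦9, 2↦5, 3↦8, 4↦2, 5↦4, 6↦9, 7↦1, 8↦8, 9↦3, 10↦3]  zeros at y ∈ ∅
  x = 5: [0↦7, 1↦4, 2↦9, 3↦6, 4↦1, 5↦0, 6↦9, 7↦1, 8↦4, 9↦2, 10↦1]  zeros at y ∈ {5}
  x = 6: [0↦5, 1↦2, 2↦3, 3↦3, 4↦8, 5↦2, 6↦2, 7↦3, 8↦0, 9↦10, 10↦6]  zeros at y ∈ {8}
  x = 7: [0↦2, 1↦8, 2↦3, 3↦4, 4↦6, 5↦4, 6↦4, 7↦1, 8↦1, 9↦10, 10↦1]  zeros at y ∈ ∅
  x = 8: [0↦3, 1↦5, 2↦3, 3↦3, 4↦0, 5↦0, 6↦9, 7↦0, 8↦1, 9↦7, 10↦2]  zeros at y ∈ {4, 5, 7}
  x = 9: [0↦2, 1↦9, 2↦8, 3↦5, 4↦6, 5↦6, 6↦0, 7↦5, 8↦5, 9↦6, 10↦3]  zeros at y ∈ {6}
  x = 10: [0↦4, 1↦3, 2↦1, 3↦4, 4↦7, 5↦5, 6↦4, 7↦10, 8↦7, 9↦1, 10↦9]  zeros at y ∈ ∅
Collecting zeros: affine points = {(2, 3), (5, 5), (6, 8), (8, 4), (8, 5), (8, 7), (9, 6)}.
Total count |C(F_11)_aff| = 7.


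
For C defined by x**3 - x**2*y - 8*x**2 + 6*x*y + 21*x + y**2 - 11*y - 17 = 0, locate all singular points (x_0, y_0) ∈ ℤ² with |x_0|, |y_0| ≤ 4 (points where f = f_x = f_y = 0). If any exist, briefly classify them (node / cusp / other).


Singular points: {(3, 1)}; classification: cusp.

Compute partial derivatives:
  f_x = 3*x**2 - 2*x*y - 16*x + 6*y + 21.
  f_y = -x**2 + 6*x + 2*y - 11.
Scan x_0 ∈ {−4, ..., 4}. For each x_0, f_y(x_0, y) is a polynomial in y; find its integer roots y ∈ {−4, ..., 4}, then test f_x and f at those candidates.
  x = -4: f_y(-4, y) = 2*y - 51; no integer root y with |y| ≤ 4.
  x = -3: f_y(-3, y) = 2*y - 38; no integer root y with |y| ≤ 4.
  x = -2: f_y(-2, y) = 2*y - 27; no integer root y with |y| ≤ 4.
  x = -1: f_y(-1, y) = 2*y - 18; no integer root y with |y| ≤ 4.
  x = 0: f_y(0, y) = 2*y - 11; no integer root y with |y| ≤ 4.
  x = 1: f_y(1, y) = 2*y - 6; vanishes at y ∈ {3}. (1, 3): f_x = 20 ≠ 0.
  x = 2: f_y(2, y) = 2*y - 3; no integer root y with |y| ≤ 4.
  x = 3: f_y(3, y) = 2*y - 2; vanishes at y ∈ {1}. (3, 1): f_x = 0, f = 0 — SINGULAR.
  x = 4: f_y(4, y) = 2*y - 3; no integer root y with |y| ≤ 4.
Only singular point on the grid: (3, 1).
Classify: substitute x = 3 + u, y = 1 + v and expand: f = u**3 - u**2*v + v**2.
No constant or linear terms (consistent with a singular point). Quadratic part: v**2. Cubic part: u**3 - u**2*v.
The quadratic part v**2 is a perfect square, so there is a single (double) tangent line v = 0, i.e. y = 1. Restricting the cubic part to that line (v = 0) leaves u**3 ≠ 0, so f is not divisible by v and the branch is v² ≈ -u**3 to lowest order — this is a cusp.
Classification: cusp.


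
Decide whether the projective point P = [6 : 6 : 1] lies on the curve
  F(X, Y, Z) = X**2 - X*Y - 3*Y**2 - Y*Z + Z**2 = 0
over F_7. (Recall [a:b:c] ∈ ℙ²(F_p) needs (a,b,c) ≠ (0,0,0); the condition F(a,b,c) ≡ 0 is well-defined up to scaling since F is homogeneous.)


F(6,6,1) ≡ 6 (mod 7); P is NOT on the curve.

Evaluate F(6, 6, 1) term-by-term (mod 7).
  X**2 ↦ 1·36·1·1 = 36
  -X*Y ↦ -1·6·6·1 = -36
  -3*Y**2 ↦ -3·1·36·1 = -108
  -Y*Z ↦ -1·1·6·1 = -6
  Z**2 ↦ 1·1·1·1 = 1
Sum: F(6, 6, 1) = (36) + (-36) + (-108) + (-6) + (1) = -113.
Reducing mod 7: -113 ≡ 6 (mod 7).
Since F(a, b, c) ≡ 6 ≠ 0 (mod 7), P does NOT lie on the curve.


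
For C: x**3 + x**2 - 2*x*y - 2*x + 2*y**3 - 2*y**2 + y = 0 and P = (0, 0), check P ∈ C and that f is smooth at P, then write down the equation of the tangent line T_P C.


Tangent line at P: -2*x + y = 0.

Step 1: f(0, 0) = 0, so P lies on C.
Step 2: partial derivatives
  f_x(x, y) = 3*x**2 + 2*x - 2*y - 2, f_y(x, y) = -2*x + 6*y**2 - 4*y + 1.
  f_x(P) = -2, f_y(P) = 1 (gradient nonzero, so P is smooth).
Step 3: tangent line at P: -2·(x − 0) + 1·(y − 0) = 0.
Expanding: -2*x + y = 0.


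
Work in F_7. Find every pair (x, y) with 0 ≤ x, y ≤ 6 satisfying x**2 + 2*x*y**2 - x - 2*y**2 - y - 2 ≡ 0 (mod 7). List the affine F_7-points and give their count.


Affine F_7-points: {(1, 5), (2, 0), (2, 4), (3, 1), (6, 0), (6, 5)}; count = 6.

For each of the 49 pairs (x, y) ∈ F_7², evaluate f(x, y) mod 7. Record the zeros.
  x = 0: [0↦5, 1↦2, 2↦2, 3↦5, 4↦4, 5↦6, 6↦4]  zeros at y ∈ ∅
  x = 1: [0↦5, 1↦4, 2↦3, 3↦2, 4↦1, 5↦0, 6↦6]  zeros at y ∈ {5}
  x = 2: [0↦0, 1↦1, 2↦6, 3↦1, 4↦0, 5↦3, 6↦3]  zeros at y ∈ {0, 4}
  x = 3: [0↦4, 1↦0, 2↦4, 3↦2, 4↦1, 5↦1, 6↦2]  zeros at y ∈ {1}
  x = 4: [0↦3, 1↦1, 2↦4, 3↦5, 4↦4, 5↦1, 6↦3]  zeros at y ∈ ∅
  x = 5: [0↦4, 1↦4, 2↦6, 3↦3, 4↦2, 5↦3, 6↦6]  zeros at y ∈ ∅
  x = 6: [0↦0, 1↦2, 2↦3, 3↦3, 4↦2, 5↦0, 6↦4]  zeros at y ∈ {0, 5}
Collecting zeros: affine points = {(1, 5), (2, 0), (2, 4), (3, 1), (6, 0), (6, 5)}.
Total count |C(F_7)_aff| = 6.


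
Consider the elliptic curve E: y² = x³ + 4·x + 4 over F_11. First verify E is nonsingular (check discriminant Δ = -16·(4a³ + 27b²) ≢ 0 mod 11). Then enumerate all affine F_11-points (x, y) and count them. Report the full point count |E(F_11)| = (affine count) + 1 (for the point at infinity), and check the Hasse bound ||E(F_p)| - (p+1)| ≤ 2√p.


Affine points = {(0, 2), (0, 9), (1, 3), (1, 8), (2, 3), (2, 8), (7, 1), (7, 10), (8, 3), (8, 8)}; affine count = 10; |E(F_11)| = 11.

Discriminant check: Δ ∝ 4a³ + 27b² = 4·4³ + 27·4² = 4·64 + 27·16 ≡ 6 (mod 11). Nonzero ⇒ E is nonsingular.
For each x ∈ F_11, compute rhs = x³ + 4·x + 4 mod 11, then count y ∈ F_11 with y² ≡ rhs.
  x = 0: rhs = 4, matching y values: 2, 9 (2 points).
  x = 1: rhs = 9, matching y values: 3, 8 (2 points).
  x = 2: rhs = 9, matching y values: 3, 8 (2 points).
  x = 3: rhs = 10, matching y values: none (0 points).
  x = 4: rhs = 7, matching y values: none (0 points).
  x = 5: rhs = 6, matching y values: none (0 points).
  x = 6: rhs = 2, matching y values: none (0 points).
  x = 7: rhs = 1, matching y values: 1, 10 (2 points).
  x = 8: rhs = 9, matching y values: 3, 8 (2 points).
  x = 9: rhs = 10, matching y values: none (0 points).
  x = 10: rhs = 10, matching y values: none (0 points).
Total affine count: 10.
Full point count |E(F_11)| = 10 + 1 = 11.
Hasse bound: |11 − (11+1)| = |-1| = 1 ≤ 2√11 ≈ 6.6332 ✓.


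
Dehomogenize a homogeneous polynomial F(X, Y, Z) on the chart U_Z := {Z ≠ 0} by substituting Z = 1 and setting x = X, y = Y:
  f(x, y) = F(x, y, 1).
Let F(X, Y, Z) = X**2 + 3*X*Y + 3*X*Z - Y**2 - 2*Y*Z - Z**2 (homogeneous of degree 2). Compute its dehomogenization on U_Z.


f(x, y) = x**2 + 3*x*y + 3*x - y**2 - 2*y - 1

On U_Z we set Z = 1. Each monomial c·X^i·Y^j·Z^k in F becomes c·x^i·y^j·1^k = c·x^i·y^j.
Substituting Z = 1: F(X, Y, 1) = x**2 + 3*x*y + 3*x - y**2 - 2*y - 1.
Note: deg(f) ≤ deg(F) = 2; strict inequality happens when F is divisible by Z (lost terms).


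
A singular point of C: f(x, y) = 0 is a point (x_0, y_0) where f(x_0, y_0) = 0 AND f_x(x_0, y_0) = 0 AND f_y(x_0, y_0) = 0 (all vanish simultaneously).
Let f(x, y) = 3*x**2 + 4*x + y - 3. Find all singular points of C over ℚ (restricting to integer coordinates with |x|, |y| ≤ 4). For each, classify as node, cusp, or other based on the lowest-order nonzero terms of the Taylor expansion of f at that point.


No singular points in the scanned grid; C is smooth there.

Compute partial derivatives:
  f_x = 6*x + 4.
  f_y = 1.
f_y = 1 is a nonzero constant, so f_y never vanishes: no point (x, y) can satisfy f = f_x = f_y = 0. In particular no (x, y) ∈ {−4, ..., 4}² is singular; the curve is smooth.


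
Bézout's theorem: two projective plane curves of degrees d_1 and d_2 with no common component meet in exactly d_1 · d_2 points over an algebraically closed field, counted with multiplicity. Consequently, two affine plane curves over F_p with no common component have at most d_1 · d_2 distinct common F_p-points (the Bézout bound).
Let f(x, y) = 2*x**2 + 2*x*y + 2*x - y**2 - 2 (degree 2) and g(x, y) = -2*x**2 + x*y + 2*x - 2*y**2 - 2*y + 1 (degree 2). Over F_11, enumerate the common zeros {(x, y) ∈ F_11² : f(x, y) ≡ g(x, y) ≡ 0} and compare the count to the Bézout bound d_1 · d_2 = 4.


Common zeros: {(0, 8), (1, 6), (3, 0), (3, 6)}; count = 4; Bézout bound = 4.

deg(f) = 2, deg(g) = 2, so Bézout bound = 4.
Scan x ∈ F_11. For each x, list the y ∈ F_11 with f(x, y) ≡ 0 and those with g(x, y) ≡ 0 (mod 11); the common zeros in that column are the intersection.
  x = 0: f ≡ 0 at y ∈ {3, 8}; g ≡ 0 at y ∈ {2, 8}; common: {8}.
  x = 1: f ≡ 0 at y ∈ {6, 7}; g ≡ 0 at y ∈ {6, 10}; common: {6}.
  x = 2: f ≡ 0 at y ∈ {7, 8}; g ≡ 0 at y ∈ {2, 9}; common: ∅.
  x = 3: f ≡ 0 at y ∈ {0, 6}; g ≡ 0 at y ∈ {0, 6}; common: {0, 6}.
  x = 4: f ≡ 0 at y ∈ ∅; g ≡ 0 at y ∈ ∅; common: ∅.
  x = 5: f ≡ 0 at y ∈ ∅; g ≡ 0 at y ∈ {8, 10}; common: ∅.
  x = 6: f ≡ 0 at y ∈ ∅; g ≡ 0 at y ∈ ∅; common: ∅.
  x = 7: f ≡ 0 at y ∈ {0, 3}; g ≡ 0 at y ∈ ∅; common: ∅.
  x = 8: f ≡ 0 at y ∈ ∅; g ≡ 0 at y ∈ ∅; common: ∅.
  x = 9: f ≡ 0 at y ∈ ∅; g ≡ 0 at y ∈ {0, 9}; common: ∅.
  x = 10: f ≡ 0 at y ∈ ∅; g ≡ 0 at y ∈ ∅; common: ∅.
Collecting: common zeros = {(0, 8), (1, 6), (3, 0), (3, 6)}, so the count is 4.
Comparison with the Bézout bound: 4 ≤ 4 = deg(f)·deg(g), as expected for curves with no common component (the bound is attained).


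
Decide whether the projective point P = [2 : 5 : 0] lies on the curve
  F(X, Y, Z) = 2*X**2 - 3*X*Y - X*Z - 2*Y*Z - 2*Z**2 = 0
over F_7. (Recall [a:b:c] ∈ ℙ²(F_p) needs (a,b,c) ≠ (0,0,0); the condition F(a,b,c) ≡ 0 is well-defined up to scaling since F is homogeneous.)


F(2,5,0) ≡ 6 (mod 7); P is NOT on the curve.

Evaluate F(2, 5, 0) term-by-term (mod 7).
  2*X**2 ↦ 2·4·1·1 = 8
  -3*X*Y ↦ -3·2·5·1 = -30
  -X*Z ↦ -1·2·1·0 = 0
  -2*Y*Z ↦ -2·1·5·0 = 0
  -2*Z**2 ↦ -2·1·1·0 = 0
Sum: F(2, 5, 0) = (8) + (-30) + (0) + (0) + (0) = -22.
Reducing mod 7: -22 ≡ 6 (mod 7).
Since F(a, b, c) ≡ 6 ≠ 0 (mod 7), P does NOT lie on the curve.


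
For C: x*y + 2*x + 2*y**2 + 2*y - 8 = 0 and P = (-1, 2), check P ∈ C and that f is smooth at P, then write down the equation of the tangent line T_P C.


Tangent line at P: 4*x + 9*y - 14 = 0.

Step 1: f(-1, 2) = 0, so P lies on C.
Step 2: partial derivatives
  f_x(x, y) = y + 2, f_y(x, y) = x + 4*y + 2.
  f_x(P) = 4, f_y(P) = 9 (gradient nonzero, so P is smooth).
Step 3: tangent line at P: 4·(x − -1) + 9·(y − 2) = 0.
Expanding: 4*x + 9*y - 14 = 0.


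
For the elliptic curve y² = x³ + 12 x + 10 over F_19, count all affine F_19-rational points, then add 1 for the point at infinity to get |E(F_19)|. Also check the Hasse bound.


Affine points = {(1, 2), (1, 17), (2, 2), (2, 17), (3, 4), (3, 15), (5, 9), (5, 10), (7, 0), (9, 7), (9, 12), (10, 3), (10, 16), (12, 1), (12, 18), (13, 8), (13, 11), (16, 2), (16, 17), (17, 4), (17, 15), (18, 4), (18, 15)}; affine count = 23; |E(F_19)| = 24.

Discriminant check: Δ ∝ 4a³ + 27b² = 4·12³ + 27·10² = 4·1728 + 27·100 ≡ 17 (mod 19). Nonzero ⇒ E is nonsingular.
For each x ∈ F_19, compute rhs = x³ + 12·x + 10 mod 19, then count y ∈ F_19 with y² ≡ rhs.
  x = 0: rhs = 10, matching y values: none (0 points).
  x = 1: rhs = 4, matching y values: 2, 17 (2 points).
  x = 2: rhs = 4, matching y values: 2, 17 (2 points).
  x = 3: rhs = 16, matching y values: 4, 15 (2 points).
  x = 4: rhs = 8, matching y values: none (0 points).
  x = 5: rhs = 5, matching y values: 9, 10 (2 points).
  x = 6: rhs = 13, matching y values: none (0 points).
  x = 7: rhs = 0, matching y values: 0 (1 points).
  x = 8: rhs = 10, matching y values: none (0 points).
  x = 9: rhs = 11, matching y values: 7, 12 (2 points).
  x = 10: rhs = 9, matching y values: 3, 16 (2 points).
  x = 11: rhs = 10, matching y values: none (0 points).
  x = 12: rhs = 1, matching y values: 1, 18 (2 points).
  x = 13: rhs = 7, matching y values: 8, 11 (2 points).
  x = 14: rhs = 15, matching y values: none (0 points).
  x = 15: rhs = 12, matching y values: none (0 points).
  x = 16: rhs = 4, matching y values: 2, 17 (2 points).
  x = 17: rhs = 16, matching y values: 4, 15 (2 points).
  x = 18: rhs = 16, matching y values: 4, 15 (2 points).
Total affine count: 23.
Full point count |E(F_19)| = 23 + 1 = 24.
Hasse bound: |24 − (19+1)| = |4| = 4 ≤ 2√19 ≈ 8.7178 ✓.


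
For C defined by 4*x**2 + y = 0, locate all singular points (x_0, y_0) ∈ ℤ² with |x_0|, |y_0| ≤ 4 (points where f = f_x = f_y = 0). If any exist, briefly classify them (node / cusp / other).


No singular points in the scanned grid; C is smooth there.

Compute partial derivatives:
  f_x = 8*x.
  f_y = 1.
f_y = 1 is a nonzero constant, so f_y never vanishes: no point (x, y) can satisfy f = f_x = f_y = 0. In particular no (x, y) ∈ {−4, ..., 4}² is singular; the curve is smooth.


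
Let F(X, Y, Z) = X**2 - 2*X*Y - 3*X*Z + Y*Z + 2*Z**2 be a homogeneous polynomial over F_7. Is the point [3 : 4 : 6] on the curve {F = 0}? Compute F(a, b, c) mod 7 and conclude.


F(3,4,6) ≡ 6 (mod 7); P is NOT on the curve.

Evaluate F(3, 4, 6) term-by-term (mod 7).
  X**2 ↦ 1·9·1·1 = 9
  -2*X*Y ↦ -2·3·4·1 = -24
  -3*X*Z ↦ -3·3·1·6 = -54
  Y*Z ↦ 1·1·4·6 = 24
  2*Z**2 ↦ 2·1·1·36 = 72
Sum: F(3, 4, 6) = (9) + (-24) + (-54) + (24) + (72) = 27.
Reducing mod 7: 27 ≡ 6 (mod 7).
Since F(a, b, c) ≡ 6 ≠ 0 (mod 7), P does NOT lie on the curve.


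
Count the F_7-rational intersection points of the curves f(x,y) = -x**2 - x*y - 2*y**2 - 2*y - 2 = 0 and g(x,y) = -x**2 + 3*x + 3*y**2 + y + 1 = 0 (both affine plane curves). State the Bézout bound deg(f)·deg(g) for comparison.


Common zeros: {(4, 5)}; count = 1; Bézout bound = 4.

deg(f) = 2, deg(g) = 2, so Bézout bound = 4.
Scan x ∈ F_7. For each x, list the y ∈ F_7 with f(x, y) ≡ 0 and those with g(x, y) ≡ 0 (mod 7); the common zeros in that column are the intersection.
  x = 0: f ≡ 0 at y ∈ {2, 4}; g ≡ 0 at y ∈ ∅; common: ∅.
  x = 1: f ≡ 0 at y ∈ ∅; g ≡ 0 at y ∈ {1}; common: ∅.
  x = 2: f ≡ 0 at y ∈ ∅; g ≡ 0 at y ∈ {1}; common: ∅.
  x = 3: f ≡ 0 at y ∈ {4}; g ≡ 0 at y ∈ ∅; common: ∅.
  x = 4: f ≡ 0 at y ∈ {5, 6}; g ≡ 0 at y ∈ {4, 5}; common: {5}.
  x = 5: f ≡ 0 at y ∈ {2, 5}; g ≡ 0 at y ∈ {3, 6}; common: ∅.
  x = 6: f ≡ 0 at y ∈ ∅; g ≡ 0 at y ∈ {4, 5}; common: ∅.
Collecting: common zeros = {(4, 5)}, so the count is 1.
Comparison with the Bézout bound: 1 ≤ 4 = deg(f)·deg(g), as expected for curves with no common component (the affine F_7-count falls short of the bound because intersections may lie at infinity, over extension fields, or carry multiplicity).


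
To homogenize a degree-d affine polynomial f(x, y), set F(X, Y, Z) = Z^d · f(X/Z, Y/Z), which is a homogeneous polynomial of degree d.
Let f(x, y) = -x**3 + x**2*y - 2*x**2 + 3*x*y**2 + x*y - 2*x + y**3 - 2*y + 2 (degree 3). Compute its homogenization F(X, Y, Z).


F(X, Y, Z) = -X**3 + X**2*Y - 2*X**2*Z + 3*X*Y**2 + X*Y*Z - 2*X*Z**2 + Y**3 - 2*Y*Z**2 + 2*Z**3

deg(f) = 3.
Substitute x = X/Z, y = Y/Z into f, then multiply by Z^3.
  monomial -1·x^3·y^0 ↦ -1·X^3·Y^0·Z^0.
  monomial 1·x^2·y^1 ↦ 1·X^2·Y^1·Z^0.
  monomial -2·x^2·y^0 ↦ -2·X^2·Y^0·Z^1.
  monomial 3·x^1·y^2 ↦ 3·X^1·Y^2·Z^0.
  monomial 1·x^1·y^1 ↦ 1·X^1·Y^1·Z^1.
  monomial -2·x^1·y^0 ↦ -2·X^1·Y^0·Z^2.
  monomial 1·x^0·y^3 ↦ 1·X^0·Y^3·Z^0.
  monomial -2·x^0·y^1 ↦ -2·X^0·Y^1·Z^2.
  monomial 2·x^0·y^0 ↦ 2·X^0·Y^0·Z^3.
Collecting: F(X, Y, Z) = -X**3 + X**2*Y - 2*X**2*Z + 3*X*Y**2 + X*Y*Z - 2*X*Z**2 + Y**3 - 2*Y*Z**2 + 2*Z**3.


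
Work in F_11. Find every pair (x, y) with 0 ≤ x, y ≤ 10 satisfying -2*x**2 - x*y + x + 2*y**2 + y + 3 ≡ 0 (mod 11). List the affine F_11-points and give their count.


Affine F_11-points: {(2, 7), (2, 10), (3, 3), (3, 9), (4, 9), (5, 1), (6, 1), (6, 7), (7, 0), (7, 3), (10, 0), (10, 10)}; count = 12.

For each of the 121 pairs (x, y) ∈ F_11², evaluate f(x, y) mod 11. Record the zeros.
  x = 0: [0↦3, 1↦6, 2↦2, 3↦2, 4↦6, 5↦3, 6↦4, 7↦9, 8↦7, 9↦9, 10↦4]  zeros at y ∈ ∅
  x = 1: [0↦2, 1↦4, 2↦10, 3↦9, 4↦1, 5↦8, 6↦8, 7↦1, 8↦9, 9↦10, 10↦4]  zeros at y ∈ ∅
  x = 2: [0↦8, 1↦9, 2↦3, 3↦1, 4↦3, 5↦9, 6↦8, 7↦0, 8↦7, 9↦7, 10↦0]  zeros at y ∈ {7, 10}
  x = 3: [0↦10, 1↦10, 2↦3, 3↦0, 4↦1, 5↦6, 6↦4, 7↦6, 8↦1, 9↦0, 10↦3]  zeros at y ∈ {3, 9}
  x = 4: [0↦8, 1↦7, 2↦10, 3↦6, 4↦6, 5↦10, 6↦7, 7↦8, 8↦2, 9↦0, 10↦2]  zeros at y ∈ {9}
  x = 5: [0↦2, 1↦0, 2↦2, 3↦8, 4↦7, 5↦10, 6↦6, 7↦6, 8↦10, 9↦7, 10↦8]  zeros at y ∈ {1}
  x = 6: [0↦3, 1↦0, 2↦1, 3↦6, 4↦4, 5↦6, 6↦1, 7↦0, 8↦3, 9↦10, 10↦10]  zeros at y ∈ {1, 7}
  x = 7: [0↦0, 1↦7, 2↦7, 3↦0, 4↦8, 5↦9, 6↦3, 7↦1, 8↦3, 9↦9, 10↦8]  zeros at y ∈ {0, 3}
  x = 8: [0↦4, 1↦10, 2↦9, 3↦1, 4↦8, 5↦8, 6↦1, 7↦9, 8↦10, 9↦4, 10↦2]  zeros at y ∈ ∅
  x = 9: [0↦4, 1↦9, 2↦7, 3↦9, 4↦4, 5↦3, 6↦6, 7↦2, 8↦2, 9↦6, 10↦3]  zeros at y ∈ ∅
  x = 10: [0↦0, 1↦4, 2↦1, 3↦2, 4↦7, 5↦5, 6↦7, 7↦2, 8↦1, 9↦4, 10↦0]  zeros at y ∈ {0, 10}
Collecting zeros: affine points = {(2, 7), (2, 10), (3, 3), (3, 9), (4, 9), (5, 1), (6, 1), (6, 7), (7, 0), (7, 3), (10, 0), (10, 10)}.
Total count |C(F_11)_aff| = 12.


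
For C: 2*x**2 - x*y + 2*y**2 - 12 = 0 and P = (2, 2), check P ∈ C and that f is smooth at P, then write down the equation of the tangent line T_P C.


Tangent line at P: 6*x + 6*y - 24 = 0.

Step 1: f(2, 2) = 0, so P lies on C.
Step 2: partial derivatives
  f_x(x, y) = 4*x - y, f_y(x, y) = -x + 4*y.
  f_x(P) = 6, f_y(P) = 6 (gradient nonzero, so P is smooth).
Step 3: tangent line at P: 6·(x − 2) + 6·(y − 2) = 0.
Expanding: 6*x + 6*y - 24 = 0.


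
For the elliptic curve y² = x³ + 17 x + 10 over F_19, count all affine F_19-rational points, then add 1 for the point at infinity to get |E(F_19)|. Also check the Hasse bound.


Affine points = {(1, 3), (1, 16), (4, 3), (4, 16), (5, 7), (5, 12), (6, 9), (6, 10), (7, 4), (7, 15), (12, 2), (12, 17), (14, 3), (14, 16), (15, 7), (15, 12), (17, 5), (17, 14), (18, 7), (18, 12)}; affine count = 20; |E(F_19)| = 21.

Discriminant check: Δ ∝ 4a³ + 27b² = 4·17³ + 27·10² = 4·4913 + 27·100 ≡ 8 (mod 19). Nonzero ⇒ E is nonsingular.
For each x ∈ F_19, compute rhs = x³ + 17·x + 10 mod 19, then count y ∈ F_19 with y² ≡ rhs.
  x = 0: rhs = 10, matching y values: none (0 points).
  x = 1: rhs = 9, matching y values: 3, 16 (2 points).
  x = 2: rhs = 14, matching y values: none (0 points).
  x = 3: rhs = 12, matching y values: none (0 points).
  x = 4: rhs = 9, matching y values: 3, 16 (2 points).
  x = 5: rhs = 11, matching y values: 7, 12 (2 points).
  x = 6: rhs = 5, matching y values: 9, 10 (2 points).
  x = 7: rhs = 16, matching y values: 4, 15 (2 points).
  x = 8: rhs = 12, matching y values: none (0 points).
  x = 9: rhs = 18, matching y values: none (0 points).
  x = 10: rhs = 2, matching y values: none (0 points).
  x = 11: rhs = 8, matching y values: none (0 points).
  x = 12: rhs = 4, matching y values: 2, 17 (2 points).
  x = 13: rhs = 15, matching y values: none (0 points).
  x = 14: rhs = 9, matching y values: 3, 16 (2 points).
  x = 15: rhs = 11, matching y values: 7, 12 (2 points).
  x = 16: rhs = 8, matching y values: none (0 points).
  x = 17: rhs = 6, matching y values: 5, 14 (2 points).
  x = 18: rhs = 11, matching y values: 7, 12 (2 points).
Total affine count: 20.
Full point count |E(F_19)| = 20 + 1 = 21.
Hasse bound: |21 − (19+1)| = |1| = 1 ≤ 2√19 ≈ 8.7178 ✓.


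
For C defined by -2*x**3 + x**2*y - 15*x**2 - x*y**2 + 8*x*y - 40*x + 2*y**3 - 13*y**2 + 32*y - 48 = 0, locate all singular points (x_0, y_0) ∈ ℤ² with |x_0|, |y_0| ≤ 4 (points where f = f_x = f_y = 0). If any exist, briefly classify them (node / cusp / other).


Singular points: {(-2, 2)}; classification: node.

Compute partial derivatives:
  f_x = -6*x**2 + 2*x*y - 30*x - y**2 + 8*y - 40.
  f_y = x**2 - 2*x*y + 8*x + 6*y**2 - 26*y + 32.
Scan x_0 ∈ {−4, ..., 4}. For each x_0, f_y(x_0, y) is a polynomial in y; find its integer roots y ∈ {−4, ..., 4}, then test f_x and f at those candidates.
  x = -4: f_y(-4, y) = 6*y**2 - 18*y + 16; no integer root y with |y| ≤ 4.
  x = -3: f_y(-3, y) = 6*y**2 - 20*y + 17; no integer root y with |y| ≤ 4.
  x = -2: f_y(-2, y) = 6*y**2 - 22*y + 20; vanishes at y ∈ {2}. (-2, 2): f_x = 0, f = 0 — SINGULAR.
  x = -1: f_y(-1, y) = 6*y**2 - 24*y + 25; no integer root y with |y| ≤ 4.
  x = 0: f_y(0, y) = 6*y**2 - 26*y + 32; no integer root y with |y| ≤ 4.
  x = 1: f_y(1, y) = 6*y**2 - 28*y + 41; no integer root y with |y| ≤ 4.
  x = 2: f_y(2, y) = 6*y**2 - 30*y + 52; no integer root y with |y| ≤ 4.
  x = 3: f_y(3, y) = 6*y**2 - 32*y + 65; no integer root y with |y| ≤ 4.
  x = 4: f_y(4, y) = 6*y**2 - 34*y + 80; no integer root y with |y| ≤ 4.
Only singular point on the grid: (-2, 2).
Classify: substitute x = -2 + u, y = 2 + v and expand: f = -2*u**3 + u**2*v - u**2 - u*v**2 + 2*v**3 + v**2.
No constant or linear terms (consistent with a singular point). Quadratic part: -u**2 + v**2. Cubic part: -2*u**3 + u**2*v - u*v**2 + 2*v**3.
The quadratic part v**2 - u**2 = (v − u)(v + u) splits into two distinct linear factors, so there are two distinct tangent lines y − 2 = ±(x − -2) — this is a node (ordinary double point).
Classification: node.


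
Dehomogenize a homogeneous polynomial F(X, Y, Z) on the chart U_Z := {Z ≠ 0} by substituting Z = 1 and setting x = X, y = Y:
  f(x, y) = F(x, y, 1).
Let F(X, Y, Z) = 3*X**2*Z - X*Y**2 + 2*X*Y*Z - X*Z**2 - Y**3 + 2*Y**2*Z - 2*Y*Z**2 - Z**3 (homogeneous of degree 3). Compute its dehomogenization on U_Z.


f(x, y) = 3*x**2 - x*y**2 + 2*x*y - x - y**3 + 2*y**2 - 2*y - 1

On U_Z we set Z = 1. Each monomial c·X^i·Y^j·Z^k in F becomes c·x^i·y^j·1^k = c·x^i·y^j.
Substituting Z = 1: F(X, Y, 1) = 3*x**2 - x*y**2 + 2*x*y - x - y**3 + 2*y**2 - 2*y - 1.
Note: deg(f) ≤ deg(F) = 3; strict inequality happens when F is divisible by Z (lost terms).


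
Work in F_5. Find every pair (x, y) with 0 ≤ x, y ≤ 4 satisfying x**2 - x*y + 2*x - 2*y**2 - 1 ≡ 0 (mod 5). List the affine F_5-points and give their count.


Affine F_5-points: {(2, 2), (3, 2), (3, 4), (4, 4)}; count = 4.

For each of the 25 pairs (x, y) ∈ F_5², evaluate f(x, y) mod 5. Record the zeros.
  x = 0: [0↦4, 1↦2, 2↦1, 3↦1, 4↦2]  zeros at y ∈ ∅
  x = 1: [0↦2, 1↦4, 2↦2, 3↦1, 4↦1]  zeros at y ∈ ∅
  x = 2: [0↦2, 1↦3, 2↦0, 3↦3, 4↦2]  zeros at y ∈ {2}
  x = 3: [0↦4, 1↦4, 2↦0, 3↦2, 4↦0]  zeros at y ∈ {2, 4}
  x = 4: [0↦3, 1↦2, 2↦2, 3↦3, 4↦0]  zeros at y ∈ {4}
Collecting zeros: affine points = {(2, 2), (3, 2), (3, 4), (4, 4)}.
Total count |C(F_5)_aff| = 4.


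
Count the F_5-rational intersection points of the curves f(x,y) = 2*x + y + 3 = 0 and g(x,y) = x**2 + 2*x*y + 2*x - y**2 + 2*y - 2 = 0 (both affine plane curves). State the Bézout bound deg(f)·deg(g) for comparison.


Common zeros: {(2, 3), (3, 1)}; count = 2; Bézout bound = 2.

deg(f) = 1, deg(g) = 2, so Bézout bound = 2.
Scan x ∈ F_5. For each x, list the y ∈ F_5 with f(x, y) ≡ 0 and those with g(x, y) ≡ 0 (mod 5); the common zeros in that column are the intersection.
  x = 0: f ≡ 0 at y ∈ {2}; g ≡ 0 at y ∈ {3, 4}; common: ∅.
  x = 1: f ≡ 0 at y ∈ {0}; g ≡ 0 at y ∈ {2}; common: ∅.
  x = 2: f ≡ 0 at y ∈ {3}; g ≡ 0 at y ∈ {3}; common: {3}.
  x = 3: f ≡ 0 at y ∈ {1}; g ≡ 0 at y ∈ {1, 2}; common: {1}.
  x = 4: f ≡ 0 at y ∈ {4}; g ≡ 0 at y ∈ ∅; common: ∅.
Collecting: common zeros = {(2, 3), (3, 1)}, so the count is 2.
Comparison with the Bézout bound: 2 ≤ 2 = deg(f)·deg(g), as expected for curves with no common component (the bound is attained).


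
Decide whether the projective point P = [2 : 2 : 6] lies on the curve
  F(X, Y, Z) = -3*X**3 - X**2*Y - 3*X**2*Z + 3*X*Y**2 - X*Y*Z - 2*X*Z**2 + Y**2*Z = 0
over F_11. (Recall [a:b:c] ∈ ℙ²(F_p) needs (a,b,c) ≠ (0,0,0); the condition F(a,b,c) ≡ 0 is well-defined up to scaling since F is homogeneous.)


F(2,2,6) ≡ 7 (mod 11); P is NOT on the curve.

Evaluate F(2, 2, 6) term-by-term (mod 11).
  -3*X**3 ↦ -3·8·1·1 = -24
  -X**2*Y ↦ -1·4·2·1 = -8
  -3*X**2*Z ↦ -3·4·1·6 = -72
  3*X*Y**2 ↦ 3·2·4·1 = 24
  -X*Y*Z ↦ -1·2·2·6 = -24
  -2*X*Z**2 ↦ -2·2·1·36 = -144
  Y**2*Z ↦ 1·1·4·6 = 24
Sum: F(2, 2, 6) = (-24) + (-8) + (-72) + (24) + (-24) + (-144) + (24) = -224.
Reducing mod 11: -224 ≡ 7 (mod 11).
Since F(a, b, c) ≡ 7 ≠ 0 (mod 11), P does NOT lie on the curve.
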